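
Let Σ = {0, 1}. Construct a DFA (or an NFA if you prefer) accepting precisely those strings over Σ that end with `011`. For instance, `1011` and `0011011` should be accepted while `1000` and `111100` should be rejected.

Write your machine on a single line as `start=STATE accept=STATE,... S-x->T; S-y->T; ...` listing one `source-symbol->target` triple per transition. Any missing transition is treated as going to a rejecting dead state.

Remember how much of `011` the current input suffix matches. State S0 means no match yet; S1 means the last symbol is `0`; S2 means the last 2 symbols are `01`; S3 means the last 3 symbols are `011`. Only S3 accepts. On a mismatch, fall back to the longest proper suffix that is still a prefix of `011`.
        0   1  
>  S0   S1  S0 
   S1   S1  S2 
   S2   S1  S3 
 * S3   S1  S0 
(> = start, * = accepting)

start=S0; accept=S3; S0-0->S1; S0-1->S0; S1-0->S1; S1-1->S2; S2-0->S1; S2-1->S3; S3-0->S1; S3-1->S0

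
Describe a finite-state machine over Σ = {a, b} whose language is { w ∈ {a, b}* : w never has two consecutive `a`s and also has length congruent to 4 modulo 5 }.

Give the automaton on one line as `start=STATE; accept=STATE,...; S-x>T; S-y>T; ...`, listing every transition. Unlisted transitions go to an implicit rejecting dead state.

Build one automaton per condition and run them in lockstep. One (3 states) tracks partial matches of the forbidden pattern `aa`; the other (5 states) tracks the input length modulo 5. Each combined state is a pair, one component from each; accept when both components accept. After merging equivalent states the machine shrinks.
With 11 states:
          a    b  
>  q0     q1   q2 
   q1     q3   q4 
   q2     q5   q4 
   q3     q3   q3 
   q4     q6   q7 
   q5     q3   q7 
   q6     q3   q8 
   q7     q9   q8 
 * q8    q10   q0 
 * q9     q3   q0 
   q10    q3   q2 
(> = start, * = accepting)

start=q0; accept=q8,q9; q0-a>q1; q0-b>q2; q1-a>q3; q1-b>q4; q2-a>q5; q2-b>q4; q3-a>q3; q3-b>q3; q4-a>q6; q4-b>q7; q5-a>q3; q5-b>q7; q6-a>q3; q6-b>q8; q7-a>q9; q7-b>q8; q8-a>q10; q8-b>q0; q9-a>q3; q9-b>q0; q10-a>q3; q10-b>q2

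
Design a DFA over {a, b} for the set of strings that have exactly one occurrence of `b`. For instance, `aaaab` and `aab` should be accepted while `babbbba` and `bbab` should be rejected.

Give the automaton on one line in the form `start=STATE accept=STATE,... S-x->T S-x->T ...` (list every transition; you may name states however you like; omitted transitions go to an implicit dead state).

start=q0 accept=q1 q0-a->q0 q0-b->q1 q1-a->q1 q1-b->q2 q2-a->q2 q2-b->q2

Count `b`s, saturating at 2: state q0 means no `b` yet, q1 means one `b` seen, q2 means more than one. Each `b` increments (capped at q2); other symbols loop. Accept from {q1}.
3 states suffice.
        a   b  
>  q0   q0  q1 
 * q1   q1  q2 
   q2   q2  q2 
(> = start, * = accepting)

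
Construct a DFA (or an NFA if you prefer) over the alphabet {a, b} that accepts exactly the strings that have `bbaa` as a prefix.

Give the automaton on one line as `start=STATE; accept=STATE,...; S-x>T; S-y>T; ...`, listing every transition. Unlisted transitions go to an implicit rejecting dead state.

Check the first 4 symbols one by one: q0 through q3 record how many have matched `bbaa` so far; any wrong symbol goes to the dead state q5. After all 4 match we enter the accepting sink q4.
A 6-state machine:
        a   b  
>  q0   q5  q1 
   q1   q5  q2 
   q2   q3  q5 
   q3   q4  q5 
 * q4   q4  q4 
   q5   q5  q5 
(> = start, * = accepting)

start=q0; accept=q4; q0-a>q5; q0-b>q1; q1-a>q5; q1-b>q2; q2-a>q3; q2-b>q5; q3-a>q4; q3-b>q5; q4-a>q4; q4-b>q4; q5-a>q5; q5-b>q5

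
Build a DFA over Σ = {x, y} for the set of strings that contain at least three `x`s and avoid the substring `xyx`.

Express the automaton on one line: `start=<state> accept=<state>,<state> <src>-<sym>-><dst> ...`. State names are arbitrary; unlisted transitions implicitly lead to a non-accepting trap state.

start=s0 accept=s4,s8,s10 s0-x->s1 s0-y->s0 s1-x->s2 s1-y->s3 s2-x->s4 s2-y->s5 s3-x->s6 s3-y->s7 s4-x->s4 s4-y->s8 s5-x->s6 s5-y->s9 s6-x->s6 s6-y->s6 s7-x->s2 s7-y->s7 s8-x->s6 s8-y->s10 s9-x->s4 s9-y->s9 s10-x->s4 s10-y->s10

Run two small machines in parallel and take their product. The first has 5 states tracking the count of `x`s, saturating at 4; the second has 4 states tracking partial matches of the forbidden pattern `xyx`. A product state is a pair (one from each), accepting exactly when both do. Equivalent product states are then merged.
With 11 states:
          x    y  
>  s0     s1   s0 
   s1     s2   s3 
   s2     s4   s5 
   s3     s6   s7 
 * s4     s4   s8 
   s5     s6   s9 
   s6     s6   s6 
   s7     s2   s7 
 * s8     s6  s10 
   s9     s4   s9 
 * s10    s4  s10 
(> = start, * = accepting)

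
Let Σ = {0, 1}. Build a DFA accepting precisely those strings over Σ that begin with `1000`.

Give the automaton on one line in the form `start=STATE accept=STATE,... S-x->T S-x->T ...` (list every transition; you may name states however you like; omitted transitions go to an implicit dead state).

Walk along `1000` while the input agrees: from q0 take `1` to q1, and so on. Any deviation drops to the rejecting sink q5. Once q4 is reached the prefix is confirmed and every continuation is accepted.
With 6 states:
        0   1  
>  q0   q5  q1 
   q1   q2  q5 
   q2   q3  q5 
   q3   q4  q5 
 * q4   q4  q4 
   q5   q5  q5 
(> = start, * = accepting)

start=q0 accept=q4 q0-0->q5 q0-1->q1 q1-0->q2 q1-1->q5 q2-0->q3 q2-1->q5 q3-0->q4 q3-1->q5 q4-0->q4 q4-1->q4 q5-0->q5 q5-1->q5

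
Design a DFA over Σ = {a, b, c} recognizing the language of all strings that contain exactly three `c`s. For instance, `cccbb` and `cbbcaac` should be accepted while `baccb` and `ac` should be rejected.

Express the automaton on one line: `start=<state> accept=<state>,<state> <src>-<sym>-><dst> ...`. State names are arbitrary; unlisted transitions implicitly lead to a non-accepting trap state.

Count `c`s, saturating at 4: states s0 through s3 mean 0 through 3 `c`s seen; s4 means more than 3. Each `c` increments (capped at s4); other symbols loop. Accept from {s3}.
With 5 states:
        a   b   c  
>  s0   s0  s0  s1 
   s1   s1  s1  s2 
   s2   s2  s2  s3 
 * s3   s3  s3  s4 
   s4   s4  s4  s4 
(> = start, * = accepting)

start=s0 accept=s3 s0-a->s0 s0-b->s0 s0-c->s1 s1-a->s1 s1-b->s1 s1-c->s2 s2-a->s2 s2-b->s2 s2-c->s3 s3-a->s3 s3-b->s3 s3-c->s4 s4-a->s4 s4-b->s4 s4-c->s4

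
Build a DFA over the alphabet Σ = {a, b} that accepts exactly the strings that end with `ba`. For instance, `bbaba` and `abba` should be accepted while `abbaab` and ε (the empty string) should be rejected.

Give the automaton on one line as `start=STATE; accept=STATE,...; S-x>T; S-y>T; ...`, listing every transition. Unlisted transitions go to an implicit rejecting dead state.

start=q0; accept=q2; q0-a>q0; q0-b>q1; q1-a>q2; q1-b>q1; q2-a>q0; q2-b>q1

Let each state record the length of the longest suffix of the input read so far that is also a prefix of `ba`. q1 means the last symbol is `b`; q2 means the last 2 symbols are `ba`. Accept only at q2, where the string currently ends in `ba`.
        a   b  
>  q0   q0  q1 
   q1   q2  q1 
 * q2   q0  q1 
(> = start, * = accepting)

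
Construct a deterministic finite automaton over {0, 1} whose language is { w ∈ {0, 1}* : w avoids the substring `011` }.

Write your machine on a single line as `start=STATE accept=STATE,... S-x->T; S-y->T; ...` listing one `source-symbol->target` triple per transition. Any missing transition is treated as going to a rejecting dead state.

start=q0; accept=q0,q1,q2; q0-0->q1; q0-1->q0; q1-0->q1; q1-1->q2; q2-0->q1; q2-1->q3; q3-0->q3; q3-1->q3

This is the complement of 'contains `011`'. Use the same substring-matching states — q0 through q3 holding how much of `011` has just been matched — but flip the accepting set: everything except the trap q3 accepts.
With 4 states:
        0   1  
>* q0   q1  q0 
 * q1   q1  q2 
 * q2   q1  q3 
   q3   q3  q3 
(> = start, * = accepting)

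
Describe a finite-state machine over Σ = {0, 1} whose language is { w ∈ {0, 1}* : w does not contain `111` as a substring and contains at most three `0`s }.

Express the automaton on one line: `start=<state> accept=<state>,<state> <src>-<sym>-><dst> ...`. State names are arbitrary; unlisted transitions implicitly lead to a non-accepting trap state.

start=S0 accept=S0,S1,S2,S3,S4,S5,S6,S7,S8,S11,S12,S15 S0-0->S1 S0-1->S2 S1-0->S3 S1-1->S4 S2-0->S1 S2-1->S5 S3-0->S6 S3-1->S7 S4-0->S3 S4-1->S8 S5-0->S1 S5-1->S9 S6-0->S10 S6-1->S11 S7-0->S6 S7-1->S12 S8-0->S3 S8-1->S13 S9-0->S13 S9-1->S9 S10-0->S10 S10-1->S14 S11-0->S10 S11-1->S15 S12-0->S6 S12-1->S16 S13-0->S16 S13-1->S13 S14-0->S10 S14-1->S17 S15-0->S10 S15-1->S18 S16-0->S18 S16-1->S16 S17-0->S10 S17-1->S19 S18-0->S19 S18-1->S18 S19-0->S19 S19-1->S19

Handle the two conditions separately and then intersect. The first has 4 states tracking partial matches of the forbidden pattern `111`; the second has 5 states tracking the count of `0`s, saturating at 4. A product state is a pair (one from each), accepting exactly when both do.
20 states suffice.
          0    1  
>* S0     S1   S2 
 * S1     S3   S4 
 * S2     S1   S5 
 * S3     S6   S7 
 * S4     S3   S8 
 * S5     S1   S9 
 * S6    S10  S11 
 * S7     S6  S12 
 * S8     S3  S13 
   S9    S13   S9 
   S10   S10  S14 
 * S11   S10  S15 
 * S12    S6  S16 
   S13   S16  S13 
   S14   S10  S17 
 * S15   S10  S18 
   S16   S18  S16 
   S17   S10  S19 
   S18   S19  S18 
   S19   S19  S19 
(> = start, * = accepting)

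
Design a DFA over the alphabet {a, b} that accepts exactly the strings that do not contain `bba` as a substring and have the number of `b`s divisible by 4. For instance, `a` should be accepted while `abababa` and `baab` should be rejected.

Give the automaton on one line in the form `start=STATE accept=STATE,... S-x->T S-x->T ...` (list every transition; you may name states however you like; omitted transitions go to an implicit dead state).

start=s0 accept=s0,s8,s12 s0-a->s0 s0-b->s1 s1-a->s2 s1-b->s3 s2-a->s2 s2-b->s4 s3-a->s5 s3-b->s6 s4-a->s7 s4-b->s6 s5-a->s5 s5-b->s5 s6-a->s5 s6-b->s8 s7-a->s7 s7-b->s9 s8-a->s5 s8-b->s10 s9-a->s11 s9-b->s8 s10-a->s5 s10-b->s3 s11-a->s11 s11-b->s12 s12-a->s0 s12-b->s10

Run two small machines in parallel and take their product. One (4 states) tracks partial matches of the forbidden pattern `bba`; the other (4 states) tracks the count of `b`s modulo 4. Each combined state is a pair, one component from each; accept when both components accept. After merging equivalent states the machine shrinks.
13 states suffice.
          a    b  
>* s0     s0   s1 
   s1     s2   s3 
   s2     s2   s4 
   s3     s5   s6 
   s4     s7   s6 
   s5     s5   s5 
   s6     s5   s8 
   s7     s7   s9 
 * s8     s5  s10 
   s9    s11   s8 
   s10    s5   s3 
   s11   s11  s12 
 * s12    s0  s10 
(> = start, * = accepting)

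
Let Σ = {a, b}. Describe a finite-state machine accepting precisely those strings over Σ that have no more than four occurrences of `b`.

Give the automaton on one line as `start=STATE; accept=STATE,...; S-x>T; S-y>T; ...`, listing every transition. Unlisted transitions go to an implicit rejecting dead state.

start=q0; accept=q0,q1,q2,q3,q4; q0-a>q0; q0-b>q1; q1-a>q1; q1-b>q2; q2-a>q2; q2-b>q3; q3-a>q3; q3-b>q4; q4-a>q4; q4-b>q5; q5-a>q5; q5-b>q5

Only the number of `b`s matters, and only up to 5. Make a chain q0 → q1 → q2 → q3 → q4 → q5 advanced by each `b` (with q5 absorbing); every other symbol self-loops. The accepting set is {q0, q1, q2, q3, q4}.
        a   b  
>* q0   q0  q1 
 * q1   q1  q2 
 * q2   q2  q3 
 * q3   q3  q4 
 * q4   q4  q5 
   q5   q5  q5 
(> = start, * = accepting)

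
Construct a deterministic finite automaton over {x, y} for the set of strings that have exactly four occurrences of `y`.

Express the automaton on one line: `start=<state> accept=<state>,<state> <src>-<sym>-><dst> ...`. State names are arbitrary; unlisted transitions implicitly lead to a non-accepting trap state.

Only the number of `y`s matters, and only up to 5. Make a chain S0 → S1 → S2 → S3 → S4 → S5 advanced by each `y` (with S5 absorbing); every other symbol self-loops. The accepting set is {S4}.
        x   y  
>  S0   S0  S1 
   S1   S1  S2 
   S2   S2  S3 
   S3   S3  S4 
 * S4   S4  S5 
   S5   S5  S5 
(> = start, * = accepting)

start=S0 accept=S4 S0-x->S0 S0-y->S1 S1-x->S1 S1-y->S2 S2-x->S2 S2-y->S3 S3-x->S3 S3-y->S4 S4-x->S4 S4-y->S5 S5-x->S5 S5-y->S5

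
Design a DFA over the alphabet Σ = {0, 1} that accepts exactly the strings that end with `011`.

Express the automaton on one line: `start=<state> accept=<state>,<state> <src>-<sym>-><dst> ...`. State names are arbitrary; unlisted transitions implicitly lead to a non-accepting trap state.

start=q0 accept=q3 q0-0->q1 q0-1->q0 q1-0->q1 q1-1->q2 q2-0->q1 q2-1->q3 q3-0->q1 q3-1->q0

Let each state record the length of the longest suffix of the input read so far that is also a prefix of `011`. q1 means the last symbol is `0`; q2 means the last 2 symbols are `01`; q3 means the last 3 symbols are `011`. Accept only at q3, where the string currently ends in `011`.
        0   1  
>  q0   q1  q0 
   q1   q1  q2 
   q2   q1  q3 
 * q3   q1  q0 
(> = start, * = accepting)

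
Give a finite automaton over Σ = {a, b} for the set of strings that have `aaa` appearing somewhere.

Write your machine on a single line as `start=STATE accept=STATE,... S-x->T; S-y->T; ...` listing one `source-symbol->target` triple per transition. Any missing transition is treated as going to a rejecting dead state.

Track how much of `aaa` has been matched so far: state q0 is no progress, q3 is the absorbing accept state reached once `aaa` has occurred. Intermediate states record partial matches; on a mismatch, fall back to the longest reusable overlap.
4 states suffice.
        a   b  
>  q0   q1  q0 
   q1   q2  q0 
   q2   q3  q0 
 * q3   q3  q3 
(> = start, * = accepting)

start=q0; accept=q3; q0-a->q1; q0-b->q0; q1-a->q2; q1-b->q0; q2-a->q3; q2-b->q0; q3-a->q3; q3-b->q3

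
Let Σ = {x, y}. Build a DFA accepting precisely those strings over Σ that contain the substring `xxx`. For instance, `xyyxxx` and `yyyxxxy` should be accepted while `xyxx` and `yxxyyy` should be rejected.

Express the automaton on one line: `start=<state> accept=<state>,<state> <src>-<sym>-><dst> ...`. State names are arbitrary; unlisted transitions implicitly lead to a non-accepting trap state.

start=q0 accept=q3 q0-x->q1 q0-y->q0 q1-x->q2 q1-y->q0 q2-x->q3 q2-y->q0 q3-x->q3 q3-y->q3

States q0..q2 record the length of the longest prefix of `xxx` that matches the current input suffix. Reaching q3 means `xxx` has been seen, and we stay there forever. Accept from q3.
A 4-state machine:
        x   y  
>  q0   q1  q0 
   q1   q2  q0 
   q2   q3  q0 
 * q3   q3  q3 
(> = start, * = accepting)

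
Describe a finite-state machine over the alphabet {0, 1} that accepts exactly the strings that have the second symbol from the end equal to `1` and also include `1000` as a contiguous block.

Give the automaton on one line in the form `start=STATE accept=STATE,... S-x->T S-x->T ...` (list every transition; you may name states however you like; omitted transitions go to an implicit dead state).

start=q0 accept=q6,q7 q0-0->q0 q0-1->q1 q1-0->q2 q1-1->q1 q2-0->q3 q2-1->q1 q3-0->q4 q3-1->q1 q4-0->q4 q4-1->q5 q5-0->q6 q5-1->q7 q6-0->q4 q6-1->q5 q7-0->q6 q7-1->q7

Run two small machines in parallel and take their product. The first has 7 states tracking the last 2 symbols read; the second has 5 states tracking whether and how much of `1000` has been seen. A product state is a pair (one from each), accepting exactly when both do. After merging equivalent states the machine shrinks.
        0   1  
>  q0   q0  q1 
   q1   q2  q1 
   q2   q3  q1 
   q3   q4  q1 
   q4   q4  q5 
   q5   q6  q7 
 * q6   q4  q5 
 * q7   q6  q7 
(> = start, * = accepting)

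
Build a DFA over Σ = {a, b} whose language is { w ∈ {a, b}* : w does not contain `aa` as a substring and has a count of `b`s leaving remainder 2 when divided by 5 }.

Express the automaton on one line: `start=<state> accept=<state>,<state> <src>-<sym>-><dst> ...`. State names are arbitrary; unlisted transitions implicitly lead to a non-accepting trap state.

Build one automaton per condition and run them in lockstep. One (3 states) tracks partial matches of the forbidden pattern `aa`; the other (5 states) tracks the count of `b`s modulo 5. Each combined state is a pair, one component from each; accept when both components accept. Minimizing collapses redundant product states.
An 11-state machine:
          a    b  
>  q0     q1   q2 
   q1     q3   q2 
   q2     q4   q5 
   q3     q3   q3 
   q4     q3   q5 
 * q5     q6   q7 
 * q6     q3   q7 
   q7     q8   q9 
   q8     q3   q9 
   q9    q10   q0 
   q10    q3   q0 
(> = start, * = accepting)

start=q0 accept=q5,q6 q0-a->q1 q0-b->q2 q1-a->q3 q1-b->q2 q2-a->q4 q2-b->q5 q3-a->q3 q3-b->q3 q4-a->q3 q4-b->q5 q5-a->q6 q5-b->q7 q6-a->q3 q6-b->q7 q7-a->q8 q7-b->q9 q8-a->q3 q8-b->q9 q9-a->q10 q9-b->q0 q10-a->q3 q10-b->q0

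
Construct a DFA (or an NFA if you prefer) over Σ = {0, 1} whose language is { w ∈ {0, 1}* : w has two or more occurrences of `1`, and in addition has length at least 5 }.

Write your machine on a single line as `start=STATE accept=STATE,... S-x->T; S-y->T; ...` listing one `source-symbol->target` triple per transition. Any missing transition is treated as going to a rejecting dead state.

Build one automaton per condition and run them in lockstep. One (4 states) tracks the count of `1`s, saturating at 3; the other (7 states) tracks the input length, saturating at 6. Each combined state is a pair, one component from each; accept when both components accept.
22 states suffice.
          0    1  
>  S0     S1   S2 
   S1     S3   S4 
   S2     S4   S5 
   S3     S6   S7 
   S4     S7   S8 
   S5     S8   S9 
   S6    S10  S11 
   S7    S11  S12 
   S8    S12  S13 
   S9    S13  S13 
   S10   S14  S15 
   S11   S15  S16 
   S12   S16  S17 
   S13   S17  S17 
   S14   S18  S19 
   S15   S19  S20 
 * S16   S20  S21 
 * S17   S21  S21 
   S18   S18  S19 
   S19   S19  S20 
 * S20   S20  S21 
 * S21   S21  S21 
(> = start, * = accepting)

start=S0; accept=S16,S17,S20,S21; S0-0->S1; S0-1->S2; S1-0->S3; S1-1->S4; S2-0->S4; S2-1->S5; S3-0->S6; S3-1->S7; S4-0->S7; S4-1->S8; S5-0->S8; S5-1->S9; S6-0->S10; S6-1->S11; S7-0->S11; S7-1->S12; S8-0->S12; S8-1->S13; S9-0->S13; S9-1->S13; S10-0->S14; S10-1->S15; S11-0->S15; S11-1->S16; S12-0->S16; S12-1->S17; S13-0->S17; S13-1->S17; S14-0->S18; S14-1->S19; S15-0->S19; S15-1->S20; S16-0->S20; S16-1->S21; S17-0->S21; S17-1->S21; S18-0->S18; S18-1->S19; S19-0->S19; S19-1->S20; S20-0->S20; S20-1->S21; S21-0->S21; S21-1->S21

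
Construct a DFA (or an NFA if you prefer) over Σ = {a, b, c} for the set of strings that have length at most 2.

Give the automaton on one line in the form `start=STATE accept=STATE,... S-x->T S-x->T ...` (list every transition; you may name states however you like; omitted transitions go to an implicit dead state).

start=S0 accept=S0,S1,S2 S0-a->S1 S0-b->S1 S0-c->S1 S1-a->S2 S1-b->S2 S1-c->S2 S2-a->S3 S2-b->S3 S2-c->S3 S3-a->S3 S3-b->S3 S3-c->S3

Count input length up to 3: every symbol moves from S0 toward S3, which means 'more than 2' and absorbs. Accept from {S0, S1, S2}.
With 4 states:
        a   b   c  
>* S0   S1  S1  S1 
 * S1   S2  S2  S2 
 * S2   S3  S3  S3 
   S3   S3  S3  S3 
(> = start, * = accepting)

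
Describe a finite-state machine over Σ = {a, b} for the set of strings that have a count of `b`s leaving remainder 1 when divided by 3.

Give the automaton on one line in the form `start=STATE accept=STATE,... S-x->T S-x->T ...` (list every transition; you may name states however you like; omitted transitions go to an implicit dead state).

start=s0 accept=s1 s0-a->s0 s0-b->s1 s1-a->s1 s1-b->s2 s2-a->s2 s2-b->s0

Keep the running count of `b`s modulo 3: each `b` advances along the cycle s0 → s1 → s2 → s0 while other symbols loop. Accept at s1.
3 states suffice.
        a   b  
>  s0   s0  s1 
 * s1   s1  s2 
   s2   s2  s0 
(> = start, * = accepting)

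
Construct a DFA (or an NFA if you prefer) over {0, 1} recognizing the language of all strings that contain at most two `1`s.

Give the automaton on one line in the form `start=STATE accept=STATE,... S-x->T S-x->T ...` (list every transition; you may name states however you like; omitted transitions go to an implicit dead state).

start=q0 accept=q0,q1,q2 q0-0->q0 q0-1->q1 q1-0->q1 q1-1->q2 q2-0->q2 q2-1->q3 q3-0->q3 q3-1->q3

Count `1`s, saturating at 3: states q0 through q2 mean 0 through 2 `1`s seen; q3 means more than 2. Each `1` increments (capped at q3); other symbols loop. Accept from {q0, q1, q2}.
        0   1  
>* q0   q0  q1 
 * q1   q1  q2 
 * q2   q2  q3 
   q3   q3  q3 
(> = start, * = accepting)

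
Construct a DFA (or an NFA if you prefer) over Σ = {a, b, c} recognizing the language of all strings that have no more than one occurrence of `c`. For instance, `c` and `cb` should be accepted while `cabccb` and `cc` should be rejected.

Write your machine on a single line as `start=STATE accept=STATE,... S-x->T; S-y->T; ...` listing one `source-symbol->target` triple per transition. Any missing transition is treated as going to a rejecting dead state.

start=q0; accept=q0,q1; q0-a->q0; q0-b->q0; q0-c->q1; q1-a->q1; q1-b->q1; q1-c->q2; q2-a->q2; q2-b->q2; q2-c->q2

Count `c`s, saturating at 2: state q0 means no `c` yet, q1 means one `c` seen, q2 means more than one. Each `c` increments (capped at q2); other symbols loop. Accept from {q0, q1}.
A 3-state machine:
        a   b   c  
>* q0   q0  q0  q1 
 * q1   q1  q1  q2 
   q2   q2  q2  q2 
(> = start, * = accepting)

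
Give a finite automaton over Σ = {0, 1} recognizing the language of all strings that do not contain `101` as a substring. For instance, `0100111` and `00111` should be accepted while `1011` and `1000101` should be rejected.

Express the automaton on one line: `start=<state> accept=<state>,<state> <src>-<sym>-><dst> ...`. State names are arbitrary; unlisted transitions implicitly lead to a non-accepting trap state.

This is the complement of 'contains `101`'. Use the same substring-matching states — q0 through q3 holding how much of `101` has just been matched — but flip the accepting set: everything except the trap q3 accepts.
        0   1  
>* q0   q0  q1 
 * q1   q2  q1 
 * q2   q0  q3 
   q3   q3  q3 
(> = start, * = accepting)

start=q0 accept=q0,q1,q2 q0-0->q0 q0-1->q1 q1-0->q2 q1-1->q1 q2-0->q0 q2-1->q3 q3-0->q3 q3-1->q3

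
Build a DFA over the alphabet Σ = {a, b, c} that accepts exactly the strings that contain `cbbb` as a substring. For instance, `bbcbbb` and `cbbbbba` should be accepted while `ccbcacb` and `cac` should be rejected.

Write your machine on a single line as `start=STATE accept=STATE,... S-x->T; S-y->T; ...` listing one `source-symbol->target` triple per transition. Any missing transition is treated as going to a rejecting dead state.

start=s0; accept=s4; s0-a->s0; s0-b->s0; s0-c->s1; s1-a->s0; s1-b->s2; s1-c->s1; s2-a->s0; s2-b->s3; s2-c->s1; s3-a->s0; s3-b->s4; s3-c->s1; s4-a->s4; s4-b->s4; s4-c->s4

States s0..s3 record the length of the longest prefix of `cbbb` that matches the current input suffix. Reaching s4 means `cbbb` has been seen, and we stay there forever. Accept from s4.
5 states suffice.
        a   b   c  
>  s0   s0  s0  s1 
   s1   s0  s2  s1 
   s2   s0  s3  s1 
   s3   s0  s4  s1 
 * s4   s4  s4  s4 
(> = start, * = accepting)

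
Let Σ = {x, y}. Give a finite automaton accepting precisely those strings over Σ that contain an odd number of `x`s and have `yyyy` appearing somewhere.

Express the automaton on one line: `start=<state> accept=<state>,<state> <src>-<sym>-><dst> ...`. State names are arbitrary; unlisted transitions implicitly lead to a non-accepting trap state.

Build one automaton per condition and run them in lockstep. One (2 states) tracks the count of `x`s modulo 2; the other (5 states) tracks whether and how much of `yyyy` has been seen. Each combined state is a pair, one component from each; accept when both components accept.
        x   y  
>  s0   s1  s2 
   s1   s0  s3 
   s2   s1  s4 
   s3   s0  s5 
   s4   s1  s6 
   s5   s0  s7 
   s6   s1  s8 
   s7   s0  s9 
   s8   s9  s8 
 * s9   s8  s9 
(> = start, * = accepting)

start=s0 accept=s9 s0-x->s1 s0-y->s2 s1-x->s0 s1-y->s3 s2-x->s1 s2-y->s4 s3-x->s0 s3-y->s5 s4-x->s1 s4-y->s6 s5-x->s0 s5-y->s7 s6-x->s1 s6-y->s8 s7-x->s0 s7-y->s9 s8-x->s9 s8-y->s8 s9-x->s8 s9-y->s9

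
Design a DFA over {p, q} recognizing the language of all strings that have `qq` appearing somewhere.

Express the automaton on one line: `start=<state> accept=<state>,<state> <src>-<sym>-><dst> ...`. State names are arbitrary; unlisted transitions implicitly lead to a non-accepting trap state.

start=A accept=C A-p->A A-q->B B-p->A B-q->C C-p->C C-q->C

Track how much of `qq` has been matched so far: state A is no progress, C is the absorbing accept state reached once `qq` has occurred. Intermediate states record partial matches; on a mismatch, fall back to the longest reusable overlap.
       p  q 
>  A   A  B 
   B   A  C 
 * C   C  C 
(> = start, * = accepting)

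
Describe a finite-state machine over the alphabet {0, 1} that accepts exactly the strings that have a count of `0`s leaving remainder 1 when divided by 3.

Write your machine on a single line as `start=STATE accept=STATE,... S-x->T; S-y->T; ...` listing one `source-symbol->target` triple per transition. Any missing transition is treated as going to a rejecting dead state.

The only thing that matters is how many `0`s have appeared, reduced mod 3. Use one state per residue: q0 for 0, …, q2 for 2. Reading `0` moves to the next residue; anything else stays put. q1 is accepting.
        0   1  
>  q0   q1  q0 
 * q1   q2  q1 
   q2   q0  q2 
(> = start, * = accepting)

start=q0; accept=q1; q0-0->q1; q0-1->q0; q1-0->q2; q1-1->q1; q2-0->q0; q2-1->q2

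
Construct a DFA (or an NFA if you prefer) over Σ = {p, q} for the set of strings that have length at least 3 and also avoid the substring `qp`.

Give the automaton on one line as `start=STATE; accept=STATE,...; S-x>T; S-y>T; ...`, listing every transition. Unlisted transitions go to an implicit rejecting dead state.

start=s0; accept=s6,s7; s0-p>s1; s0-q>s2; s1-p>s3; s1-q>s4; s2-p>s5; s2-q>s4; s3-p>s6; s3-q>s7; s4-p>s5; s4-q>s7; s5-p>s5; s5-q>s5; s6-p>s6; s6-q>s7; s7-p>s5; s7-q>s7

Build one automaton per condition and run them in lockstep. The first has 5 states tracking the input length, saturating at 4; the second has 3 states tracking partial matches of the forbidden pattern `qp`. A product state is a pair (one from each), accepting exactly when both do. After merging equivalent states the machine shrinks.
An 8-state machine:
        p   q  
>  s0   s1  s2 
   s1   s3  s4 
   s2   s5  s4 
   s3   s6  s7 
   s4   s5  s7 
   s5   s5  s5 
 * s6   s6  s7 
 * s7   s5  s7 
(> = start, * = accepting)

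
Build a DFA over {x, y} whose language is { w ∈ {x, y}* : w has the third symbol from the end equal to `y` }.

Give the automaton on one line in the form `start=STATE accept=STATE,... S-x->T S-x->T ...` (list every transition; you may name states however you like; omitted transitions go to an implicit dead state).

Because acceptance depends on a position counted from the end, the machine has to buffer the most recent 3 symbols. Make each state the string of the last up-to-3 symbols read; on input `x` shift the window left and append `x`. Accept when the buffered window has length 3 and begins with `y`.
A 15-state machine:
       x  y 
>  A   B  C 
   B   D  E 
   C   F  G 
   D   H  I 
   E   J  K 
   F   L  M 
   G   N  O 
   H   H  I 
   I   J  K 
   J   L  M 
   K   N  O 
 * L   H  I 
 * M   J  K 
 * N   L  M 
 * O   N  O 
(> = start, * = accepting)

start=A accept=L,M,N,O A-x->B A-y->C B-x->D B-y->E C-x->F C-y->G D-x->H D-y->I E-x->J E-y->K F-x->L F-y->M G-x->N G-y->O H-x->H H-y->I I-x->J I-y->K J-x->L J-y->M K-x->N K-y->O L-x->H L-y->I M-x->J M-y->K N-x->L N-y->M O-x->N O-y->O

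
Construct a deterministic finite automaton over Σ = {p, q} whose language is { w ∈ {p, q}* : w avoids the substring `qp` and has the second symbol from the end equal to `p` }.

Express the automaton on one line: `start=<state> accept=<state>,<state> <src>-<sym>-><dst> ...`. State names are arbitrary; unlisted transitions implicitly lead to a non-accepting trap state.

Handle the two conditions separately and then intersect. One (3 states) tracks partial matches of the forbidden pattern `qp`; the other (7 states) tracks the last 2 symbols read. Each combined state is a pair, one component from each; accept when both components accept. After merging equivalent states the machine shrinks.
       p  q 
>  A   B  C 
   B   D  E 
   C   C  C 
 * D   D  E 
 * E   C  C 
(> = start, * = accepting)

start=A accept=D,E A-p->B A-q->C B-p->D B-q->E C-p->C C-q->C D-p->D D-q->E E-p->C E-q->C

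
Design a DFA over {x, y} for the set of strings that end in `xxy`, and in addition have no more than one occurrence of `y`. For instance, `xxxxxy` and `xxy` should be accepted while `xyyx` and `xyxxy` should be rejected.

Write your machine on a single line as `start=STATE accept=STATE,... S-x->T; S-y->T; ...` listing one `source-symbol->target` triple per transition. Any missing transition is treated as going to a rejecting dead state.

Run two small machines in parallel and take their product. The first has 4 states tracking how much of the suffix `xxy` has currently been matched; the second has 3 states tracking the count of `y`s, saturating at 2. A product state is a pair (one from each), accepting exactly when both do. After merging equivalent states the machine shrinks.
        x   y  
>  s0   s1  s2 
   s1   s3  s2 
   s2   s2  s2 
   s3   s3  s4 
 * s4   s2  s2 
(> = start, * = accepting)

start=s0; accept=s4; s0-x->s1; s0-y->s2; s1-x->s3; s1-y->s2; s2-x->s2; s2-y->s2; s3-x->s3; s3-y->s4; s4-x->s2; s4-y->s2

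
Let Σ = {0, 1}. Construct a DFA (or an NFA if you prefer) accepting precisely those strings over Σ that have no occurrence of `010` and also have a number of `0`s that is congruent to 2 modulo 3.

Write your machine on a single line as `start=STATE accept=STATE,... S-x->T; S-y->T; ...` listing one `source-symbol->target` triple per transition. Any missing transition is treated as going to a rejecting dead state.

start=S0; accept=S2,S5,S9; S0-0->S1; S0-1->S0; S1-0->S2; S1-1->S3; S2-0->S4; S2-1->S5; S3-0->S6; S3-1->S7; S4-0->S1; S4-1->S8; S5-0->S6; S5-1->S9; S6-0->S6; S6-1->S6; S7-0->S2; S7-1->S7; S8-0->S6; S8-1->S0; S9-0->S4; S9-1->S9

Build one automaton per condition and run them in lockstep. One (4 states) tracks partial matches of the forbidden pattern `010`; the other (3 states) tracks the count of `0`s modulo 3. Each combined state is a pair, one component from each; accept when both components accept. After merging equivalent states the machine shrinks.
        0   1  
>  S0   S1  S0 
   S1   S2  S3 
 * S2   S4  S5 
   S3   S6  S7 
   S4   S1  S8 
 * S5   S6  S9 
   S6   S6  S6 
   S7   S2  S7 
   S8   S6  S0 
 * S9   S4  S9 
(> = start, * = accepting)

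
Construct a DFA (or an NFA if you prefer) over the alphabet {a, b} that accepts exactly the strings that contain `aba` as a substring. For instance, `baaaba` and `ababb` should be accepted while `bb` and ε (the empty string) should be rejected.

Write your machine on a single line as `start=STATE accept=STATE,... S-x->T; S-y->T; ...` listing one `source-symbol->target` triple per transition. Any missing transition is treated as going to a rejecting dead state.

start=q0; accept=q3; q0-a->q1; q0-b->q0; q1-a->q1; q1-b->q2; q2-a->q3; q2-b->q0; q3-a->q3; q3-b->q3

States q0..q2 record the length of the longest prefix of `aba` that matches the current input suffix. Reaching q3 means `aba` has been seen, and we stay there forever. Accept from q3.
4 states suffice.
        a   b  
>  q0   q1  q0 
   q1   q1  q2 
   q2   q3  q0 
 * q3   q3  q3 
(> = start, * = accepting)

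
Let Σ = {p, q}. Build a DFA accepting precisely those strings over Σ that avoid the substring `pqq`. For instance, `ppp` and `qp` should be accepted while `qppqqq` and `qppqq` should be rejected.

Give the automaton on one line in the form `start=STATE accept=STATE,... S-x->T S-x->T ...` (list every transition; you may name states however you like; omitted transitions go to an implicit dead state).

This is the complement of 'contains `pqq`'. Use the same substring-matching states — s0 through s3 holding how much of `pqq` has just been matched — but flip the accepting set: everything except the trap s3 accepts.
4 states suffice.
        p   q  
>* s0   s1  s0 
 * s1   s1  s2 
 * s2   s1  s3 
   s3   s3  s3 
(> = start, * = accepting)

start=s0 accept=s0,s1,s2 s0-p->s1 s0-q->s0 s1-p->s1 s1-q->s2 s2-p->s1 s2-q->s3 s3-p->s3 s3-q->s3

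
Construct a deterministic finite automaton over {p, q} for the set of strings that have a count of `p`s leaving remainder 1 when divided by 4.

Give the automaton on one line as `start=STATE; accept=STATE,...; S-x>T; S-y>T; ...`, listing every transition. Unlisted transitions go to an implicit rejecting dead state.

Keep the running count of `p`s modulo 4: each `p` advances along the cycle s0 → s1 → s2 → s3 → s0 while other symbols loop. Accept at s1.
A 4-state machine:
        p   q  
>  s0   s1  s0 
 * s1   s2  s1 
   s2   s3  s2 
   s3   s0  s3 
(> = start, * = accepting)

start=s0; accept=s1; s0-p>s1; s0-q>s0; s1-p>s2; s1-q>s1; s2-p>s3; s2-q>s2; s3-p>s0; s3-q>s3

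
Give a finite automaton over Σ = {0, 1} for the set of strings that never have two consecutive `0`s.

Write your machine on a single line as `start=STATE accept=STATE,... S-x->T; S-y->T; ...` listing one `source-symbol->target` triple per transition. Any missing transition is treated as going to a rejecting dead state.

This is the complement of 'contains `00`'. Use the same substring-matching states — q0 through q2 holding how much of `00` has just been matched — but flip the accepting set: everything except the trap q2 accepts.
A 3-state machine:
        0   1  
>* q0   q1  q0 
 * q1   q2  q0 
   q2   q2  q2 
(> = start, * = accepting)

start=q0; accept=q0,q1; q0-0->q1; q0-1->q0; q1-0->q2; q1-1->q0; q2-0->q2; q2-1->q2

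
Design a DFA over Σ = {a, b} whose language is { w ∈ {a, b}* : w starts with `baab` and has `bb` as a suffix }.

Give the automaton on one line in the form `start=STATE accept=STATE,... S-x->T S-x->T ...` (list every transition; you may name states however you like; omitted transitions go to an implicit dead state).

Build one automaton per condition and run them in lockstep. One (6 states) tracks whether the input so far still matches the prefix `baab`; the other (3 states) tracks how much of the suffix `bb` has currently been matched. Each combined state is a pair, one component from each; accept when both components accept.
A 10-state machine:
        a   b  
>  s0   s1  s2 
   s1   s1  s3 
   s2   s4  s5 
   s3   s1  s5 
   s4   s6  s3 
   s5   s1  s5 
   s6   s1  s7 
   s7   s8  s9 
   s8   s8  s7 
 * s9   s8  s9 
(> = start, * = accepting)

start=s0 accept=s9 s0-a->s1 s0-b->s2 s1-a->s1 s1-b->s3 s2-a->s4 s2-b->s5 s3-a->s1 s3-b->s5 s4-a->s6 s4-b->s3 s5-a->s1 s5-b->s5 s6-a->s1 s6-b->s7 s7-a->s8 s7-b->s9 s8-a->s8 s8-b->s7 s9-a->s8 s9-b->s9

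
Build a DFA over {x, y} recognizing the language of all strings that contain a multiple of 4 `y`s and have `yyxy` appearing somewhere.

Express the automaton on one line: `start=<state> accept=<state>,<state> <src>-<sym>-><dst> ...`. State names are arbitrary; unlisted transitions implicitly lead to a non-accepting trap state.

start=A accept=M A-x->A A-y->B B-x->C B-y->D C-x->C C-y->E D-x->F D-y->G E-x->H E-y->G F-x->H F-y->I G-x->J G-y->K H-x->H H-y->L I-x->I I-y->M J-x->N J-y->M K-x->O K-y->P L-x->N L-y->K M-x->M M-y->Q N-x->N N-y->R O-x->A O-y->Q P-x->S P-y->D Q-x->Q Q-y->T R-x->A R-y->P S-x->C S-y->T T-x->T T-y->I

Handle the two conditions separately and then intersect. The first has 4 states tracking the count of `y`s modulo 4; the second has 5 states tracking whether and how much of `yyxy` has been seen. A product state is a pair (one from each), accepting exactly when both do.
A 20-state machine:
       x  y 
>  A   A  B 
   B   C  D 
   C   C  E 
   D   F  G 
   E   H  G 
   F   H  I 
   G   J  K 
   H   H  L 
   I   I  M 
   J   N  M 
   K   O  P 
   L   N  K 
 * M   M  Q 
   N   N  R 
   O   A  Q 
   P   S  D 
   Q   Q  T 
   R   A  P 
   S   C  T 
   T   T  I 
(> = start, * = accepting)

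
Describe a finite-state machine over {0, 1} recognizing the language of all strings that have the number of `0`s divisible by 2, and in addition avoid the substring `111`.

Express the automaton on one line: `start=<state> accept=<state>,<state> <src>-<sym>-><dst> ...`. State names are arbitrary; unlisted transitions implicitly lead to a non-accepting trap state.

start=A accept=A,C,E A-0->B A-1->C B-0->A B-1->D C-0->B C-1->E D-0->A D-1->F E-0->B E-1->G F-0->A F-1->G G-0->G G-1->G

Run two small machines in parallel and take their product. One (2 states) tracks the count of `0`s modulo 2; the other (4 states) tracks partial matches of the forbidden pattern `111`. Each combined state is a pair, one component from each; accept when both components accept. After merging equivalent states the machine shrinks.
With 7 states:
       0  1 
>* A   B  C 
   B   A  D 
 * C   B  E 
   D   A  F 
 * E   B  G 
   F   A  G 
   G   G  G 
(> = start, * = accepting)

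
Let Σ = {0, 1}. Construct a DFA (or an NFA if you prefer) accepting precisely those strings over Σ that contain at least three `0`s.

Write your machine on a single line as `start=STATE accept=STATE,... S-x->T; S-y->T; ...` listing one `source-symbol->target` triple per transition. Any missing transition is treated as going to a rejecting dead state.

start=q0; accept=q3,q4; q0-0->q1; q0-1->q0; q1-0->q2; q1-1->q1; q2-0->q3; q2-1->q2; q3-0->q4; q3-1->q3; q4-0->q4; q4-1->q4

Count `0`s, saturating at 4: states q0 through q3 mean 0 through 3 `0`s seen; q4 means more than 3. Each `0` increments (capped at q4); other symbols loop. Accept from {q3, q4}.
With 5 states:
        0   1  
>  q0   q1  q0 
   q1   q2  q1 
   q2   q3  q2 
 * q3   q4  q3 
 * q4   q4  q4 
(> = start, * = accepting)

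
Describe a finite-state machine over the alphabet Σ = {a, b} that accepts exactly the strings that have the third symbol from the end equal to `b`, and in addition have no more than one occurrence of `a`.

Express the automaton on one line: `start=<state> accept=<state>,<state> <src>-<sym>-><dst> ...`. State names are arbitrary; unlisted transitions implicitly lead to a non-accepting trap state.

Build one automaton per condition and run them in lockstep. The first has 15 states tracking the last 3 symbols read; the second has 3 states tracking the count of `a`s, saturating at 2. A product state is a pair (one from each), accepting exactly when both do.
          a    b  
>  s0     s1   s2 
   s1     s3   s4 
   s2     s5   s6 
   s3     s7   s8 
   s4     s9  s10 
   s5    s11  s12 
   s6    s13  s14 
   s7     s7   s8 
   s8     s9  s15 
   s9    s11  s16 
   s10   s17  s18 
   s11    s7   s8 
 * s12    s9  s10 
 * s13   s11  s12 
 * s14   s13  s14 
   s15   s17  s19 
   s16    s9  s15 
   s17   s11  s16 
 * s18   s17  s18 
   s19   s17  s19 
(> = start, * = accepting)

start=s0 accept=s12,s13,s14,s18 s0-a->s1 s0-b->s2 s1-a->s3 s1-b->s4 s2-a->s5 s2-b->s6 s3-a->s7 s3-b->s8 s4-a->s9 s4-b->s10 s5-a->s11 s5-b->s12 s6-a->s13 s6-b->s14 s7-a->s7 s7-b->s8 s8-a->s9 s8-b->s15 s9-a->s11 s9-b->s16 s10-a->s17 s10-b->s18 s11-a->s7 s11-b->s8 s12-a->s9 s12-b->s10 s13-a->s11 s13-b->s12 s14-a->s13 s14-b->s14 s15-a->s17 s15-b->s19 s16-a->s9 s16-b->s15 s17-a->s11 s17-b->s16 s18-a->s17 s18-b->s18 s19-a->s17 s19-b->s19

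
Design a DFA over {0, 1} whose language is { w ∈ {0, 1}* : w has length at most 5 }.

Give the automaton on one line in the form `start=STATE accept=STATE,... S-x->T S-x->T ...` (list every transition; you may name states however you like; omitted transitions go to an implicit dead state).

Count input length up to 6: every symbol moves from q0 toward q6, which means 'more than 5' and absorbs. Accept from {q0, q1, q2, q3, q4, q5}.
        0   1  
>* q0   q1  q1 
 * q1   q2  q2 
 * q2   q3  q3 
 * q3   q4  q4 
 * q4   q5  q5 
 * q5   q6  q6 
   q6   q6  q6 
(> = start, * = accepting)

start=q0 accept=q0,q1,q2,q3,q4,q5 q0-0->q1 q0-1->q1 q1-0->q2 q1-1->q2 q2-0->q3 q2-1->q3 q3-0->q4 q3-1->q4 q4-0->q5 q4-1->q5 q5-0->q6 q5-1->q6 q6-0->q6 q6-1->q6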